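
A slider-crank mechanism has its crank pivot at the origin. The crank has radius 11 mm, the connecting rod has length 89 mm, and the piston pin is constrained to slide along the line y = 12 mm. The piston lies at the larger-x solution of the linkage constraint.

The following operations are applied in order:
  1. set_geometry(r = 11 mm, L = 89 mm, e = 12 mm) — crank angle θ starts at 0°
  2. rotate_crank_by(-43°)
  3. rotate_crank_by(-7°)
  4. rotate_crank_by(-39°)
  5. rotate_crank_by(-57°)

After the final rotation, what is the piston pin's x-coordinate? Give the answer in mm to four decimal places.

set_geometry: r = 11 mm, L = 89 mm, e = 12 mm; θ ← 0°
rotate_crank_by(-43°): θ ← 0° -43° = -43°
rotate_crank_by(-7°): θ ← -43° -7° = -50°
rotate_crank_by(-39°): θ ← -50° -39° = -89°
rotate_crank_by(-57°): θ ← -89° -57° = -146°
crank pin P = (r cos θ, r sin θ) = (-9.119413, -6.151122)
h = r sin θ − e = -6.151122 − 12 = -18.151122
x = r cos θ + √(L² − h²) = -9.119413 + √(7921.0 − 329.4632) = -9.119413 + 87.129425 = 78.010012

78.0100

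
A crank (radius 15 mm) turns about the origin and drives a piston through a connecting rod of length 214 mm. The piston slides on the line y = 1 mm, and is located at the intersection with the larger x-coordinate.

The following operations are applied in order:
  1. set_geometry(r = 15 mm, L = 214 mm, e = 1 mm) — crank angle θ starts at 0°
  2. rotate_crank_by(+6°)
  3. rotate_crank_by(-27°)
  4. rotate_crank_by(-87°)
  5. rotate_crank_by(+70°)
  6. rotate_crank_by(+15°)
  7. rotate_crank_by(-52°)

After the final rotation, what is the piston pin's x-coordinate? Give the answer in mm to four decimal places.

set_geometry: r = 15 mm, L = 214 mm, e = 1 mm; θ ← 0°
rotate_crank_by(+6°): θ ← 0° +6° = 6°
rotate_crank_by(-27°): θ ← 6° -27° = -21°
rotate_crank_by(-87°): θ ← -21° -87° = -108°
rotate_crank_by(+70°): θ ← -108° +70° = -38°
rotate_crank_by(+15°): θ ← -38° +15° = -23°
rotate_crank_by(-52°): θ ← -23° -52° = -75°
crank pin P = (r cos θ, r sin θ) = (3.882286, -14.488887)
h = r sin θ − e = -14.488887 − 1 = -15.488887
x = r cos θ + √(L² − h²) = 3.882286 + √(45796.0 − 239.9056) = 3.882286 + 213.438737 = 217.321022

217.3210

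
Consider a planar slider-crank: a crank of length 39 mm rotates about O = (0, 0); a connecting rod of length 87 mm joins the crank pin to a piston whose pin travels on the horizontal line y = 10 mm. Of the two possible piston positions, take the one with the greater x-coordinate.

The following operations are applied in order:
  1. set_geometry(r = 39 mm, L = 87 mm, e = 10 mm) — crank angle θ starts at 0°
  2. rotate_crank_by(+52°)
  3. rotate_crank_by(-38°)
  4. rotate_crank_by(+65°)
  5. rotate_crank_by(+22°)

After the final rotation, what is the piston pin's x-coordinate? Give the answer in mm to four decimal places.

set_geometry: r = 39 mm, L = 87 mm, e = 10 mm; θ ← 0°
rotate_crank_by(+52°): θ ← 0° +52° = 52°
rotate_crank_by(-38°): θ ← 52° -38° = 14°
rotate_crank_by(+65°): θ ← 14° +65° = 79°
rotate_crank_by(+22°): θ ← 79° +22° = 101°
crank pin P = (r cos θ, r sin θ) = (-7.441551, 38.283460)
h = r sin θ − e = 38.283460 − 10 = 28.283460
x = r cos θ + √(L² − h²) = -7.441551 + √(7569.0 − 799.9541) = -7.441551 + 82.274212 = 74.832661

74.8327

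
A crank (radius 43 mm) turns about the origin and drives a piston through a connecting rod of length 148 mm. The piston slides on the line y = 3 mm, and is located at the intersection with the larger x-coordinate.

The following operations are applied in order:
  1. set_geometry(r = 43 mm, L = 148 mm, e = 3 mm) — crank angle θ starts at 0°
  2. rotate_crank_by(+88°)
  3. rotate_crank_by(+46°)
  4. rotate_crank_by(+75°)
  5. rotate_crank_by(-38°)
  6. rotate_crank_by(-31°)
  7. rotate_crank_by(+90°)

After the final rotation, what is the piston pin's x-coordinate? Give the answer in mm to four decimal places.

set_geometry: r = 43 mm, L = 148 mm, e = 3 mm; θ ← 0°
rotate_crank_by(+88°): θ ← 0° +88° = 88°
rotate_crank_by(+46°): θ ← 88° +46° = 134°
rotate_crank_by(+75°): θ ← 134° +75° = 209°
rotate_crank_by(-38°): θ ← 209° -38° = 171°
rotate_crank_by(-31°): θ ← 171° -31° = 140°
rotate_crank_by(+90°): θ ← 140° +90° = 230°
crank pin P = (r cos θ, r sin θ) = (-27.639867, -32.939911)
h = r sin θ − e = -32.939911 − 3 = -35.939911
x = r cos θ + √(L² − h²) = -27.639867 + √(21904.0 − 1291.6772) = -27.639867 + 143.569923 = 115.930056

115.9301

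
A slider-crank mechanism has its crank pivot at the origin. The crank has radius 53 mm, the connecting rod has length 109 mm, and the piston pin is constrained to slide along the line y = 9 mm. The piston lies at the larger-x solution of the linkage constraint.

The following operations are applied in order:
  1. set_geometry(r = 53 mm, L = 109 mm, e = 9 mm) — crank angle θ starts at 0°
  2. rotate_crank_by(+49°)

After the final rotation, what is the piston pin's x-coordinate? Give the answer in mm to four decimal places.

139.2700

set_geometry: r = 53 mm, L = 109 mm, e = 9 mm; θ ← 0°
rotate_crank_by(+49°): θ ← 0° +49° = 49°
crank pin P = (r cos θ, r sin θ) = (34.771129, 39.999608)
h = r sin θ − e = 39.999608 − 9 = 30.999608
x = r cos θ + √(L² − h²) = 34.771129 + √(11881.0 − 960.9757) = 34.771129 + 104.498920 = 139.270049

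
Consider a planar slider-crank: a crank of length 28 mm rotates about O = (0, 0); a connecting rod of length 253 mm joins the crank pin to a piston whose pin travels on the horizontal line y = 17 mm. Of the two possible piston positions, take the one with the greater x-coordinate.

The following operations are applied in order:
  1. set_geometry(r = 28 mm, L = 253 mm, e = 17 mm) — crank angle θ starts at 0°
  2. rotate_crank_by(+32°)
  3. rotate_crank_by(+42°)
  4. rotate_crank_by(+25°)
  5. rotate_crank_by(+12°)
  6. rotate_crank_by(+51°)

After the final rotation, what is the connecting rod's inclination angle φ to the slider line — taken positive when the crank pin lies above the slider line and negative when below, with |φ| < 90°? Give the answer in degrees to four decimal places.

-1.8908

set_geometry: r = 28 mm, L = 253 mm, e = 17 mm; θ ← 0°
rotate_crank_by(+32°): θ ← 0° +32° = 32°
rotate_crank_by(+42°): θ ← 32° +42° = 74°
rotate_crank_by(+25°): θ ← 74° +25° = 99°
rotate_crank_by(+12°): θ ← 99° +12° = 111°
rotate_crank_by(+51°): θ ← 111° +51° = 162°
crank pin P = (r cos θ, r sin θ) = (-26.629582, 8.652476)
h = r sin θ − e = 8.652476 − 17 = -8.347524
sin φ = h / L = -8.347524 / 253 = -0.03299417
φ = arcsin(-0.03299417) = -1.890770°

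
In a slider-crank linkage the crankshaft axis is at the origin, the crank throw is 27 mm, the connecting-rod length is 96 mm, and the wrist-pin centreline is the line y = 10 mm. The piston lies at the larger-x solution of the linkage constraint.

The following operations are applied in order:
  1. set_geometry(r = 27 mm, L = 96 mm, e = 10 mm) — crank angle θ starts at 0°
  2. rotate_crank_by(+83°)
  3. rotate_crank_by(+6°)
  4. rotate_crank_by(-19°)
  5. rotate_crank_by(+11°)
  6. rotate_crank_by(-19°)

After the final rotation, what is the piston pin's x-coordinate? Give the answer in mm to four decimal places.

set_geometry: r = 27 mm, L = 96 mm, e = 10 mm; θ ← 0°
rotate_crank_by(+83°): θ ← 0° +83° = 83°
rotate_crank_by(+6°): θ ← 83° +6° = 89°
rotate_crank_by(-19°): θ ← 89° -19° = 70°
rotate_crank_by(+11°): θ ← 70° +11° = 81°
rotate_crank_by(-19°): θ ← 81° -19° = 62°
crank pin P = (r cos θ, r sin θ) = (12.675732, 23.839585)
h = r sin θ − e = 23.839585 − 10 = 13.839585
x = r cos θ + √(L² − h²) = 12.675732 + √(9216.0 − 191.5341) = 12.675732 + 94.997189 = 107.672921

107.6729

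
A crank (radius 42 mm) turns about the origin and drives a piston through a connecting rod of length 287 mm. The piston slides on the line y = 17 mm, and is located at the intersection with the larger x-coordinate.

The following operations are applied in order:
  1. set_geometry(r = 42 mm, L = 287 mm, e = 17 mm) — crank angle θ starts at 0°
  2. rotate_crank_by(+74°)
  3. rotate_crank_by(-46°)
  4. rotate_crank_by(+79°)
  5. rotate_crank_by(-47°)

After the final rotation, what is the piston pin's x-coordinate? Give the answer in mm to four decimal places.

set_geometry: r = 42 mm, L = 287 mm, e = 17 mm; θ ← 0°
rotate_crank_by(+74°): θ ← 0° +74° = 74°
rotate_crank_by(-46°): θ ← 74° -46° = 28°
rotate_crank_by(+79°): θ ← 28° +79° = 107°
rotate_crank_by(-47°): θ ← 107° -47° = 60°
crank pin P = (r cos θ, r sin θ) = (21.000000, 36.373067)
h = r sin θ − e = 36.373067 − 17 = 19.373067
x = r cos θ + √(L² − h²) = 21.000000 + √(82369.0 − 375.3157) = 21.000000 + 286.345393 = 307.345393

307.3454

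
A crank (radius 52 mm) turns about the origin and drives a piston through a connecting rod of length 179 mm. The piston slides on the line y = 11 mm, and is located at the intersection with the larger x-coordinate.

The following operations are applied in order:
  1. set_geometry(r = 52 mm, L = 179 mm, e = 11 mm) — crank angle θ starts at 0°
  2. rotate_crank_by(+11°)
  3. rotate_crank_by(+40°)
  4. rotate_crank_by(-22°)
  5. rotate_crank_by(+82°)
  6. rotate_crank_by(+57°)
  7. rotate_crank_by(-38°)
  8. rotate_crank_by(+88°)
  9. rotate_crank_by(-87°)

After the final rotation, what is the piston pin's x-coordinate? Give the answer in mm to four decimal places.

142.6425

set_geometry: r = 52 mm, L = 179 mm, e = 11 mm; θ ← 0°
rotate_crank_by(+11°): θ ← 0° +11° = 11°
rotate_crank_by(+40°): θ ← 11° +40° = 51°
rotate_crank_by(-22°): θ ← 51° -22° = 29°
rotate_crank_by(+82°): θ ← 29° +82° = 111°
rotate_crank_by(+57°): θ ← 111° +57° = 168°
rotate_crank_by(-38°): θ ← 168° -38° = 130°
rotate_crank_by(+88°): θ ← 130° +88° = 218°
rotate_crank_by(-87°): θ ← 218° -87° = 131°
crank pin P = (r cos θ, r sin θ) = (-34.115070, 39.244898)
h = r sin θ − e = 39.244898 − 11 = 28.244898
x = r cos θ + √(L² − h²) = -34.115070 + √(32041.0 − 797.7743) = -34.115070 + 176.757534 = 142.642464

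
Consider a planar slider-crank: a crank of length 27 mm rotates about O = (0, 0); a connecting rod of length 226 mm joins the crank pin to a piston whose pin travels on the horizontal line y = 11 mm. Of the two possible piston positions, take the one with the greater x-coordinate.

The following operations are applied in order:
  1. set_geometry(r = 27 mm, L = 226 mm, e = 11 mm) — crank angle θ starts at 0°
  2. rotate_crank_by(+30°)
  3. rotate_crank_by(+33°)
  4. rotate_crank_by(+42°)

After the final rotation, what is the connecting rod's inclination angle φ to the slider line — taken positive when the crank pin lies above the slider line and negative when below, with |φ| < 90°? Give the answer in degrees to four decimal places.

set_geometry: r = 27 mm, L = 226 mm, e = 11 mm; θ ← 0°
rotate_crank_by(+30°): θ ← 0° +30° = 30°
rotate_crank_by(+33°): θ ← 30° +33° = 63°
rotate_crank_by(+42°): θ ← 63° +42° = 105°
crank pin P = (r cos θ, r sin θ) = (-6.988114, 26.079997)
h = r sin θ − e = 26.079997 − 11 = 15.079997
sin φ = h / L = 15.079997 / 226 = 0.06672565
φ = arcsin(0.06672565) = 3.825941°

3.8259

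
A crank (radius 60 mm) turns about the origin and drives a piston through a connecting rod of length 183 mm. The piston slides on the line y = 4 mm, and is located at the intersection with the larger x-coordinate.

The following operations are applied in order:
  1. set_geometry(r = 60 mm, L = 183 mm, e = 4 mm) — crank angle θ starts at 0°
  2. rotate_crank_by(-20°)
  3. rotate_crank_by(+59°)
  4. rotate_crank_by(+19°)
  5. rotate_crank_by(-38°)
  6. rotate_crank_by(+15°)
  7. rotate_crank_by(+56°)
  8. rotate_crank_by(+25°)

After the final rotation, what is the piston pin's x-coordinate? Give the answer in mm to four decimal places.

set_geometry: r = 60 mm, L = 183 mm, e = 4 mm; θ ← 0°
rotate_crank_by(-20°): θ ← 0° -20° = -20°
rotate_crank_by(+59°): θ ← -20° +59° = 39°
rotate_crank_by(+19°): θ ← 39° +19° = 58°
rotate_crank_by(-38°): θ ← 58° -38° = 20°
rotate_crank_by(+15°): θ ← 20° +15° = 35°
rotate_crank_by(+56°): θ ← 35° +56° = 91°
rotate_crank_by(+25°): θ ← 91° +25° = 116°
crank pin P = (r cos θ, r sin θ) = (-26.302269, 53.927643)
h = r sin θ − e = 53.927643 − 4 = 49.927643
x = r cos θ + √(L² − h²) = -26.302269 + √(33489.0 − 2492.7695) = -26.302269 + 176.057464 = 149.755195

149.7552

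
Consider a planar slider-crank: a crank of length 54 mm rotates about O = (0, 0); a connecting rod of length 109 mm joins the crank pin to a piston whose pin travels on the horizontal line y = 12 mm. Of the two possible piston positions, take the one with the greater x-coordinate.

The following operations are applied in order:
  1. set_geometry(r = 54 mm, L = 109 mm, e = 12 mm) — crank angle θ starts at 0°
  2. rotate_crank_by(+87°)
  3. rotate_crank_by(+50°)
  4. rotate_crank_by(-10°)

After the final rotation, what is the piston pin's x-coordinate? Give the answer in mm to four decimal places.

set_geometry: r = 54 mm, L = 109 mm, e = 12 mm; θ ← 0°
rotate_crank_by(+87°): θ ← 0° +87° = 87°
rotate_crank_by(+50°): θ ← 87° +50° = 137°
rotate_crank_by(-10°): θ ← 137° -10° = 127°
crank pin P = (r cos θ, r sin θ) = (-32.498011, 43.126318)
h = r sin θ − e = 43.126318 − 12 = 31.126318
x = r cos θ + √(L² − h²) = -32.498011 + √(11881.0 − 968.8476) = -32.498011 + 104.461248 = 71.963237

71.9632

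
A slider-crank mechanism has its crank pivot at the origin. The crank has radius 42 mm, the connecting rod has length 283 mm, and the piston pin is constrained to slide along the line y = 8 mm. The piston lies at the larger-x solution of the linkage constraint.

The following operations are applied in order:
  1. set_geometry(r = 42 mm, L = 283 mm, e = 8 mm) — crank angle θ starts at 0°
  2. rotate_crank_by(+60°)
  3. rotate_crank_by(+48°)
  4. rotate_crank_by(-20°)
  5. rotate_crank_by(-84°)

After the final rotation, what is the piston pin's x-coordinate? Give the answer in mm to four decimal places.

set_geometry: r = 42 mm, L = 283 mm, e = 8 mm; θ ← 0°
rotate_crank_by(+60°): θ ← 0° +60° = 60°
rotate_crank_by(+48°): θ ← 60° +48° = 108°
rotate_crank_by(-20°): θ ← 108° -20° = 88°
rotate_crank_by(-84°): θ ← 88° -84° = 4°
crank pin P = (r cos θ, r sin θ) = (41.897690, 2.929772)
h = r sin θ − e = 2.929772 − 8 = -5.070228
x = r cos θ + √(L² − h²) = 41.897690 + √(80089.0 − 25.7072) = 41.897690 + 282.954577 = 324.852267

324.8523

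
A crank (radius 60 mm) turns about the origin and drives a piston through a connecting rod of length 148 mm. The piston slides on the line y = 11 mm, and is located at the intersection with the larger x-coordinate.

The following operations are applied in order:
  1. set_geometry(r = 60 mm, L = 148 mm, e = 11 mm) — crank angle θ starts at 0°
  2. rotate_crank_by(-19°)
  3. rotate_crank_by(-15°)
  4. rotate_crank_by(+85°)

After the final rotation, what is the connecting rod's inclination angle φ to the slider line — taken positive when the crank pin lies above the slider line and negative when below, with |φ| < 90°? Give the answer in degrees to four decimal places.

set_geometry: r = 60 mm, L = 148 mm, e = 11 mm; θ ← 0°
rotate_crank_by(-19°): θ ← 0° -19° = -19°
rotate_crank_by(-15°): θ ← -19° -15° = -34°
rotate_crank_by(+85°): θ ← -34° +85° = 51°
crank pin P = (r cos θ, r sin θ) = (37.759223, 46.628758)
h = r sin θ − e = 46.628758 − 11 = 35.628758
sin φ = h / L = 35.628758 / 148 = 0.24073485
φ = arcsin(0.24073485) = 13.929916°

13.9299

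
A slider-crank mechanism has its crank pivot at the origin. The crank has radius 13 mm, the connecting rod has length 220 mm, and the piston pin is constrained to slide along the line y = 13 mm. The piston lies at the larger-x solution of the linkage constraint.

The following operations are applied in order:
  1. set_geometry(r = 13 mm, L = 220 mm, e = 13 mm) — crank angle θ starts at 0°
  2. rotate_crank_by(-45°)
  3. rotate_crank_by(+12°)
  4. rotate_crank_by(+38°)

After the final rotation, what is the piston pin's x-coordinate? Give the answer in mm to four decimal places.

set_geometry: r = 13 mm, L = 220 mm, e = 13 mm; θ ← 0°
rotate_crank_by(-45°): θ ← 0° -45° = -45°
rotate_crank_by(+12°): θ ← -45° +12° = -33°
rotate_crank_by(+38°): θ ← -33° +38° = 5°
crank pin P = (r cos θ, r sin θ) = (12.950531, 1.133025)
h = r sin θ − e = 1.133025 − 13 = -11.866975
x = r cos θ + √(L² − h²) = 12.950531 + √(48400.0 − 140.8251) = 12.950531 + 219.679710 = 232.630241

232.6302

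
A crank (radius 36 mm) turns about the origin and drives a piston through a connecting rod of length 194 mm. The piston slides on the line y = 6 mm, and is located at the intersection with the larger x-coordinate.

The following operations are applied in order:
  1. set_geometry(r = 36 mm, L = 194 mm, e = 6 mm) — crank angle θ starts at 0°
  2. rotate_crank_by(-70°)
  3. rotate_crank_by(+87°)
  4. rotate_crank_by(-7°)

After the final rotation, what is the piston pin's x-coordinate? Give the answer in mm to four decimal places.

set_geometry: r = 36 mm, L = 194 mm, e = 6 mm; θ ← 0°
rotate_crank_by(-70°): θ ← 0° -70° = -70°
rotate_crank_by(+87°): θ ← -70° +87° = 17°
rotate_crank_by(-7°): θ ← 17° -7° = 10°
crank pin P = (r cos θ, r sin θ) = (35.453079, 6.251334)
h = r sin θ − e = 6.251334 − 6 = 0.251334
x = r cos θ + √(L² − h²) = 35.453079 + √(37636.0 − 0.0632) = 35.453079 + 193.999837 = 229.452916

229.4529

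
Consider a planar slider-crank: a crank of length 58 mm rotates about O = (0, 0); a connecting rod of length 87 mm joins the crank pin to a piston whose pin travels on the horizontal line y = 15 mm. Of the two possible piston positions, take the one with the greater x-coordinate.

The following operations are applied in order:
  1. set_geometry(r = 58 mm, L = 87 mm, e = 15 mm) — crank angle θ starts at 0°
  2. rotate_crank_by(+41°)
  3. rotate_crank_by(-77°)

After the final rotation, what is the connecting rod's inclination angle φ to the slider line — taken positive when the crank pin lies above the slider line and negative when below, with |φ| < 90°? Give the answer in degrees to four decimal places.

set_geometry: r = 58 mm, L = 87 mm, e = 15 mm; θ ← 0°
rotate_crank_by(+41°): θ ← 0° +41° = 41°
rotate_crank_by(-77°): θ ← 41° -77° = -36°
crank pin P = (r cos θ, r sin θ) = (46.922986, -34.091545)
h = r sin θ − e = -34.091545 − 15 = -49.091545
sin φ = h / L = -49.091545 / 87 = -0.56427063
φ = arcsin(-0.56427063) = -34.351658°

-34.3517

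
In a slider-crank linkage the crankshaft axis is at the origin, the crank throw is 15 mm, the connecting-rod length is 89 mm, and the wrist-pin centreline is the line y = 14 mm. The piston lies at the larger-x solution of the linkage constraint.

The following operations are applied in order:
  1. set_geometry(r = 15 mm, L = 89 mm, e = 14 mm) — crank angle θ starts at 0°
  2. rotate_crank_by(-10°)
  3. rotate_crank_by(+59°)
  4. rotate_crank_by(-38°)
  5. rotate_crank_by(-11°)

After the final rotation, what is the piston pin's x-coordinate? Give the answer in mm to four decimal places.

102.8920

set_geometry: r = 15 mm, L = 89 mm, e = 14 mm; θ ← 0°
rotate_crank_by(-10°): θ ← 0° -10° = -10°
rotate_crank_by(+59°): θ ← -10° +59° = 49°
rotate_crank_by(-38°): θ ← 49° -38° = 11°
rotate_crank_by(-11°): θ ← 11° -11° = 0°
crank pin P = (r cos θ, r sin θ) = (15.000000, 0.000000)
h = r sin θ − e = 0.000000 − 14 = -14.000000
x = r cos θ + √(L² − h²) = 15.000000 + √(7921.0 − 196.0000) = 15.000000 + 87.891979 = 102.891979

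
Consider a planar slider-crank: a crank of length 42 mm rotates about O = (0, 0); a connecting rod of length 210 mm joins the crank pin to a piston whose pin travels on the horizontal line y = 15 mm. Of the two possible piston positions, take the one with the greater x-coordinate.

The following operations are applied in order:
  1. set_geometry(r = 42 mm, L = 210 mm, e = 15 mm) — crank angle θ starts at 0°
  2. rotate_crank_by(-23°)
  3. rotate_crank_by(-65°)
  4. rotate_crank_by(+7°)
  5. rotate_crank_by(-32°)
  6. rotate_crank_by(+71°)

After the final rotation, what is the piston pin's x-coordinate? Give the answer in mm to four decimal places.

set_geometry: r = 42 mm, L = 210 mm, e = 15 mm; θ ← 0°
rotate_crank_by(-23°): θ ← 0° -23° = -23°
rotate_crank_by(-65°): θ ← -23° -65° = -88°
rotate_crank_by(+7°): θ ← -88° +7° = -81°
rotate_crank_by(-32°): θ ← -81° -32° = -113°
rotate_crank_by(+71°): θ ← -113° +71° = -42°
crank pin P = (r cos θ, r sin θ) = (31.212083, -28.103485)
h = r sin θ − e = -28.103485 − 15 = -43.103485
x = r cos θ + √(L² − h²) = 31.212083 + √(44100.0 − 1857.9105) = 31.212083 + 205.528805 = 236.740887

236.7409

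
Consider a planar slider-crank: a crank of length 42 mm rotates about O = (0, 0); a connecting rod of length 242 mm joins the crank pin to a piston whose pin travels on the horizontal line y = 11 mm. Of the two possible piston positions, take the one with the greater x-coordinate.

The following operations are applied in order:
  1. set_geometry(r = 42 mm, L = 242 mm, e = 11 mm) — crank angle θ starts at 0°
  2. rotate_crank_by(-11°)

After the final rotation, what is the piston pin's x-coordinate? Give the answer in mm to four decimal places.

282.4802

set_geometry: r = 42 mm, L = 242 mm, e = 11 mm; θ ← 0°
rotate_crank_by(-11°): θ ← 0° -11° = -11°
crank pin P = (r cos θ, r sin θ) = (41.228342, -8.013978)
h = r sin θ − e = -8.013978 − 11 = -19.013978
x = r cos θ + √(L² − h²) = 41.228342 + √(58564.0 − 361.5314) = 41.228342 + 241.251878 = 282.480220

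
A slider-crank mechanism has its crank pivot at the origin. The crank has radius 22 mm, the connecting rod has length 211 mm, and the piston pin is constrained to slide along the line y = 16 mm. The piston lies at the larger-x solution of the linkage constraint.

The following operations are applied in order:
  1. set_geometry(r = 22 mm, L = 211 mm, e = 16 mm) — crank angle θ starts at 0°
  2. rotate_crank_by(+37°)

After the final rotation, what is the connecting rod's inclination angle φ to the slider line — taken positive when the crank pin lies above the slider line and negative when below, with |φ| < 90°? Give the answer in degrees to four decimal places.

set_geometry: r = 22 mm, L = 211 mm, e = 16 mm; θ ← 0°
rotate_crank_by(+37°): θ ← 0° +37° = 37°
crank pin P = (r cos θ, r sin θ) = (17.569981, 13.239931)
h = r sin θ − e = 13.239931 − 16 = -2.760069
sin φ = h / L = -2.760069 / 211 = -0.01308090
φ = arcsin(-0.01308090) = -0.749502°

-0.7495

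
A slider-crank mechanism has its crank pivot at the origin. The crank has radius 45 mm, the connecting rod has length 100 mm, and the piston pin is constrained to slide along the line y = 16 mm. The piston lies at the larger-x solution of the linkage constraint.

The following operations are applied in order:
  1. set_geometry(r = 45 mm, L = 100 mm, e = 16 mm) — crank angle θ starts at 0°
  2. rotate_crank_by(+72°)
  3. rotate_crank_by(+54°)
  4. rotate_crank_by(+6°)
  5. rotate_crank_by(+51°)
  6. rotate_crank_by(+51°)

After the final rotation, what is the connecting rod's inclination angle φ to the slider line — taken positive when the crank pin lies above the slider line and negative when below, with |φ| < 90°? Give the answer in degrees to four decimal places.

-31.6048

set_geometry: r = 45 mm, L = 100 mm, e = 16 mm; θ ← 0°
rotate_crank_by(+72°): θ ← 0° +72° = 72°
rotate_crank_by(+54°): θ ← 72° +54° = 126°
rotate_crank_by(+6°): θ ← 126° +6° = 132°
rotate_crank_by(+51°): θ ← 132° +51° = 183°
rotate_crank_by(+51°): θ ← 183° +51° = 234°
crank pin P = (r cos θ, r sin θ) = (-26.450336, -36.405765)
h = r sin θ − e = -36.405765 − 16 = -52.405765
sin φ = h / L = -52.405765 / 100 = -0.52405765
φ = arcsin(-0.52405765) = -31.604826°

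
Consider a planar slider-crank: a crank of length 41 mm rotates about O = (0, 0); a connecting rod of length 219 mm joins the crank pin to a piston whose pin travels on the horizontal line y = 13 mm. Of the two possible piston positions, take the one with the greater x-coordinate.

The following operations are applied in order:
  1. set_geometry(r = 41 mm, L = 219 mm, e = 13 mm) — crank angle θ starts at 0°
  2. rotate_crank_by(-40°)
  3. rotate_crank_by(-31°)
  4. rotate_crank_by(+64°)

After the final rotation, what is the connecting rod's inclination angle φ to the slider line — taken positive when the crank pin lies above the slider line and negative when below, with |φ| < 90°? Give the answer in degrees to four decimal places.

set_geometry: r = 41 mm, L = 219 mm, e = 13 mm; θ ← 0°
rotate_crank_by(-40°): θ ← 0° -40° = -40°
rotate_crank_by(-31°): θ ← -40° -31° = -71°
rotate_crank_by(+64°): θ ← -71° +64° = -7°
crank pin P = (r cos θ, r sin θ) = (40.694392, -4.996643)
h = r sin θ − e = -4.996643 − 13 = -17.996643
sin φ = h / L = -17.996643 / 219 = -0.08217645
φ = arcsin(-0.08217645) = -4.713679°

-4.7137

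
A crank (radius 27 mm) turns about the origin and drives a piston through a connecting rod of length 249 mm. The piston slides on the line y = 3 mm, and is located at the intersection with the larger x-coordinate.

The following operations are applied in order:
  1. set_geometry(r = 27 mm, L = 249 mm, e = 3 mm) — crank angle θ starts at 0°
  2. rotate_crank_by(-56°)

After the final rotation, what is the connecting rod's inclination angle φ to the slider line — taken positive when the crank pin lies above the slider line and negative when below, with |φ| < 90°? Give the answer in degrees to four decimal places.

-5.8511

set_geometry: r = 27 mm, L = 249 mm, e = 3 mm; θ ← 0°
rotate_crank_by(-56°): θ ← 0° -56° = -56°
crank pin P = (r cos θ, r sin θ) = (15.098208, -22.384014)
h = r sin θ − e = -22.384014 − 3 = -25.384014
sin φ = h / L = -25.384014 / 249 = -0.10194383
φ = arcsin(-0.10194383) = -5.851116°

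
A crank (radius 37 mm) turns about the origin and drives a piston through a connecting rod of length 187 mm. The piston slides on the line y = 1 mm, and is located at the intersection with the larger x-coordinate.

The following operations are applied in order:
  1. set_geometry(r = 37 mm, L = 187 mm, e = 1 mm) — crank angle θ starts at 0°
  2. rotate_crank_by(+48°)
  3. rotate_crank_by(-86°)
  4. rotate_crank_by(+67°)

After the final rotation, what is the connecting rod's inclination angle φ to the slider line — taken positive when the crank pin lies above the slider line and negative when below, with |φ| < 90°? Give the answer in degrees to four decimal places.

set_geometry: r = 37 mm, L = 187 mm, e = 1 mm; θ ← 0°
rotate_crank_by(+48°): θ ← 0° +48° = 48°
rotate_crank_by(-86°): θ ← 48° -86° = -38°
rotate_crank_by(+67°): θ ← -38° +67° = 29°
crank pin P = (r cos θ, r sin θ) = (32.360929, 17.937956)
h = r sin θ − e = 17.937956 − 1 = 16.937956
sin φ = h / L = 16.937956 / 187 = 0.09057730
φ = arcsin(0.09057730) = 5.196820°

5.1968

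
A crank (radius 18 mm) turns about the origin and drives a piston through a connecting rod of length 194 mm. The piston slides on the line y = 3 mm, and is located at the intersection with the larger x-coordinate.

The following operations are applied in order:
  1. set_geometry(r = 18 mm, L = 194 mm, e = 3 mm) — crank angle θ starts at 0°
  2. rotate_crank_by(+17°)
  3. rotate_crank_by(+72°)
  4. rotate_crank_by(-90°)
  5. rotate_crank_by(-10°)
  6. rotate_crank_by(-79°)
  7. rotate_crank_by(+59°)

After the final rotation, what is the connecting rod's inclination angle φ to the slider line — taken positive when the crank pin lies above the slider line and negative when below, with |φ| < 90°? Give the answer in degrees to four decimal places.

set_geometry: r = 18 mm, L = 194 mm, e = 3 mm; θ ← 0°
rotate_crank_by(+17°): θ ← 0° +17° = 17°
rotate_crank_by(+72°): θ ← 17° +72° = 89°
rotate_crank_by(-90°): θ ← 89° -90° = -1°
rotate_crank_by(-10°): θ ← -1° -10° = -11°
rotate_crank_by(-79°): θ ← -11° -79° = -90°
rotate_crank_by(+59°): θ ← -90° +59° = -31°
crank pin P = (r cos θ, r sin θ) = (15.429011, -9.270685)
h = r sin θ − e = -9.270685 − 3 = -12.270685
sin φ = h / L = -12.270685 / 194 = -0.06325096
φ = arcsin(-0.06325096) = -3.626434°

-3.6264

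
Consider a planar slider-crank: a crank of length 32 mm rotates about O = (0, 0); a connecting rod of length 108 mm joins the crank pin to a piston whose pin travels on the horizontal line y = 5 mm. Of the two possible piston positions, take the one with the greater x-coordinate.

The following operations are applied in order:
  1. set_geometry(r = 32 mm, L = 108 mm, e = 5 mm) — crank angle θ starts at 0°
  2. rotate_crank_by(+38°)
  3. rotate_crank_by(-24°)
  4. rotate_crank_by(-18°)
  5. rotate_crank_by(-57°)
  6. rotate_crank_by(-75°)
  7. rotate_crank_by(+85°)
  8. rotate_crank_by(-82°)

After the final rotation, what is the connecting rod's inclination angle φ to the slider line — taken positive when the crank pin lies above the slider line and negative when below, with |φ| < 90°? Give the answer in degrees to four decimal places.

set_geometry: r = 32 mm, L = 108 mm, e = 5 mm; θ ← 0°
rotate_crank_by(+38°): θ ← 0° +38° = 38°
rotate_crank_by(-24°): θ ← 38° -24° = 14°
rotate_crank_by(-18°): θ ← 14° -18° = -4°
rotate_crank_by(-57°): θ ← -4° -57° = -61°
rotate_crank_by(-75°): θ ← -61° -75° = -136°
rotate_crank_by(+85°): θ ← -136° +85° = -51°
rotate_crank_by(-82°): θ ← -51° -82° = -133°
crank pin P = (r cos θ, r sin θ) = (-21.823948, -23.403318)
h = r sin θ − e = -23.403318 − 5 = -28.403318
sin φ = h / L = -28.403318 / 108 = -0.26299369
φ = arcsin(-0.26299369) = -15.247772°

-15.2478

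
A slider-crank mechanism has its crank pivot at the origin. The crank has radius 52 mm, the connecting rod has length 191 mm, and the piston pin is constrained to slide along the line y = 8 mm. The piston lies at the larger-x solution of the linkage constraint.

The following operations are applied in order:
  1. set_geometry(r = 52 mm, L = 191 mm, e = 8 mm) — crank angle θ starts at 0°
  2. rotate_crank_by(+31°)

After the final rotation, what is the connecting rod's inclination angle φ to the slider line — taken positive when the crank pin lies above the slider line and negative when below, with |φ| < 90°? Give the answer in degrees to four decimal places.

5.6433

set_geometry: r = 52 mm, L = 191 mm, e = 8 mm; θ ← 0°
rotate_crank_by(+31°): θ ← 0° +31° = 31°
crank pin P = (r cos θ, r sin θ) = (44.572700, 26.781980)
h = r sin θ − e = 26.781980 − 8 = 18.781980
sin φ = h / L = 18.781980 / 191 = 0.09833497
φ = arcsin(0.09833497) = 5.643299°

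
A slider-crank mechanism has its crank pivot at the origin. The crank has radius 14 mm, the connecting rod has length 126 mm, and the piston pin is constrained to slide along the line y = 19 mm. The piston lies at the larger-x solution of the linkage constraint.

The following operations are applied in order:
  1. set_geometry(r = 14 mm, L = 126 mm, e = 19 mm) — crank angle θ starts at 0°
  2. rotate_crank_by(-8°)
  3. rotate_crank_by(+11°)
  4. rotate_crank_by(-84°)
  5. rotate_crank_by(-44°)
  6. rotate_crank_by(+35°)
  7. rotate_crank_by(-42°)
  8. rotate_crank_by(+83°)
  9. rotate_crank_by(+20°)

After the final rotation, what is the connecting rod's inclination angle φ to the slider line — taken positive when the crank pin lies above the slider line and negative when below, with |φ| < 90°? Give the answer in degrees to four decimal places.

set_geometry: r = 14 mm, L = 126 mm, e = 19 mm; θ ← 0°
rotate_crank_by(-8°): θ ← 0° -8° = -8°
rotate_crank_by(+11°): θ ← -8° +11° = 3°
rotate_crank_by(-84°): θ ← 3° -84° = -81°
rotate_crank_by(-44°): θ ← -81° -44° = -125°
rotate_crank_by(+35°): θ ← -125° +35° = -90°
rotate_crank_by(-42°): θ ← -90° -42° = -132°
rotate_crank_by(+83°): θ ← -132° +83° = -49°
rotate_crank_by(+20°): θ ← -49° +20° = -29°
crank pin P = (r cos θ, r sin θ) = (12.244676, -6.787335)
h = r sin θ − e = -6.787335 − 19 = -25.787335
sin φ = h / L = -25.787335 / 126 = -0.20466139
φ = arcsin(-0.20466139) = -11.809678°

-11.8097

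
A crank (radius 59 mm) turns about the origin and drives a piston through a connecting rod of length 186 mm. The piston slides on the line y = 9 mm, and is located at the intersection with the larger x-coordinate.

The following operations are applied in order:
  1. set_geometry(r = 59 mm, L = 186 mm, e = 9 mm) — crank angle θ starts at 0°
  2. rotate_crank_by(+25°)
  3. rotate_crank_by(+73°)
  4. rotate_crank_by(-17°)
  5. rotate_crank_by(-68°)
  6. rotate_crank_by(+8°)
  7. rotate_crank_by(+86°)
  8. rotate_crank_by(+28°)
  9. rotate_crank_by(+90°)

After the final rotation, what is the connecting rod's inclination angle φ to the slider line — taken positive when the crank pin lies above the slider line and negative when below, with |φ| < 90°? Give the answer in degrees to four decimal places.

-15.8241

set_geometry: r = 59 mm, L = 186 mm, e = 9 mm; θ ← 0°
rotate_crank_by(+25°): θ ← 0° +25° = 25°
rotate_crank_by(+73°): θ ← 25° +73° = 98°
rotate_crank_by(-17°): θ ← 98° -17° = 81°
rotate_crank_by(-68°): θ ← 81° -68° = 13°
rotate_crank_by(+8°): θ ← 13° +8° = 21°
rotate_crank_by(+86°): θ ← 21° +86° = 107°
rotate_crank_by(+28°): θ ← 107° +28° = 135°
rotate_crank_by(+90°): θ ← 135° +90° = 225°
crank pin P = (r cos θ, r sin θ) = (-41.719300, -41.719300)
h = r sin θ − e = -41.719300 − 9 = -50.719300
sin φ = h / L = -50.719300 / 186 = -0.27268441
φ = arcsin(-0.27268441) = -15.824067°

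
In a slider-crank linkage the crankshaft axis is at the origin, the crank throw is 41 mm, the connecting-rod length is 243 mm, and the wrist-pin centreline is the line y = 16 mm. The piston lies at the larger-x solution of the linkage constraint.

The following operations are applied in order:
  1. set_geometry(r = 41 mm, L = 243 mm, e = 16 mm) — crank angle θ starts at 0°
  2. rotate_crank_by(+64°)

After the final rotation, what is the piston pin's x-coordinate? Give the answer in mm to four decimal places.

260.0770

set_geometry: r = 41 mm, L = 243 mm, e = 16 mm; θ ← 0°
rotate_crank_by(+64°): θ ← 0° +64° = 64°
crank pin P = (r cos θ, r sin θ) = (17.973217, 36.850556)
h = r sin θ − e = 36.850556 − 16 = 20.850556
x = r cos θ + √(L² − h²) = 17.973217 + √(59049.0 − 434.7457) = 17.973217 + 242.103809 = 260.077026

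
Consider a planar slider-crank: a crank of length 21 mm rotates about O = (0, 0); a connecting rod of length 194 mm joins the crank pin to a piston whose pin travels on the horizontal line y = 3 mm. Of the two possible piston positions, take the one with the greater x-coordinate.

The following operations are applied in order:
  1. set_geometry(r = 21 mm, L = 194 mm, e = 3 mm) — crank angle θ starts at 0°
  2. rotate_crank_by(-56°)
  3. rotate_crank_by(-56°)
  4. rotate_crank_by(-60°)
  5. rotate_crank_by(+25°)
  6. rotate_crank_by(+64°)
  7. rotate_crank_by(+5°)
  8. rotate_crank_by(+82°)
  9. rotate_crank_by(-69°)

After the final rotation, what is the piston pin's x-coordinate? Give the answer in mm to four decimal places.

set_geometry: r = 21 mm, L = 194 mm, e = 3 mm; θ ← 0°
rotate_crank_by(-56°): θ ← 0° -56° = -56°
rotate_crank_by(-56°): θ ← -56° -56° = -112°
rotate_crank_by(-60°): θ ← -112° -60° = -172°
rotate_crank_by(+25°): θ ← -172° +25° = -147°
rotate_crank_by(+64°): θ ← -147° +64° = -83°
rotate_crank_by(+5°): θ ← -83° +5° = -78°
rotate_crank_by(+82°): θ ← -78° +82° = 4°
rotate_crank_by(-69°): θ ← 4° -69° = -65°
crank pin P = (r cos θ, r sin θ) = (8.874983, -19.032464)
h = r sin θ − e = -19.032464 − 3 = -22.032464
x = r cos θ + √(L² − h²) = 8.874983 + √(37636.0 − 485.4294) = 8.874983 + 192.744833 = 201.619816

201.6198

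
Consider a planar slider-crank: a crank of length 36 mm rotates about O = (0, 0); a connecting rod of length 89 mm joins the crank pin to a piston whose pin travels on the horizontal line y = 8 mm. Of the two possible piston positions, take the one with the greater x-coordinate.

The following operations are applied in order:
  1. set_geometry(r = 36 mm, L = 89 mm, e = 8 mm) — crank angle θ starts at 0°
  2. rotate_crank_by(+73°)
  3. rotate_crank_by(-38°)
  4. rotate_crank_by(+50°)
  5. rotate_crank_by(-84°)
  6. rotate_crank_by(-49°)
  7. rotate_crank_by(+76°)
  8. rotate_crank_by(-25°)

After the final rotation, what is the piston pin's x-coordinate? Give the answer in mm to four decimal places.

set_geometry: r = 36 mm, L = 89 mm, e = 8 mm; θ ← 0°
rotate_crank_by(+73°): θ ← 0° +73° = 73°
rotate_crank_by(-38°): θ ← 73° -38° = 35°
rotate_crank_by(+50°): θ ← 35° +50° = 85°
rotate_crank_by(-84°): θ ← 85° -84° = 1°
rotate_crank_by(-49°): θ ← 1° -49° = -48°
rotate_crank_by(+76°): θ ← -48° +76° = 28°
rotate_crank_by(-25°): θ ← 28° -25° = 3°
crank pin P = (r cos θ, r sin θ) = (35.950663, 1.884094)
h = r sin θ − e = 1.884094 − 8 = -6.115906
x = r cos θ + √(L² − h²) = 35.950663 + √(7921.0 − 37.4043) = 35.950663 + 88.789615 = 124.740278

124.7403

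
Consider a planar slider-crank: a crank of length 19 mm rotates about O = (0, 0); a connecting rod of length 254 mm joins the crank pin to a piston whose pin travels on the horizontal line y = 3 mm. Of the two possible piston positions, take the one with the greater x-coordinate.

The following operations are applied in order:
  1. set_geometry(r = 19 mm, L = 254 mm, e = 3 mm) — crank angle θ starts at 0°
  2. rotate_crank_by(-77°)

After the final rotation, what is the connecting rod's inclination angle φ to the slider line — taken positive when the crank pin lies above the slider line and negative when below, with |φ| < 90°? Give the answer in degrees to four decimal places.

-4.8586

set_geometry: r = 19 mm, L = 254 mm, e = 3 mm; θ ← 0°
rotate_crank_by(-77°): θ ← 0° -77° = -77°
crank pin P = (r cos θ, r sin θ) = (4.274070, -18.513031)
h = r sin θ − e = -18.513031 − 3 = -21.513031
sin φ = h / L = -21.513031 / 254 = -0.08469697
φ = arcsin(-0.08469697) = -4.858600°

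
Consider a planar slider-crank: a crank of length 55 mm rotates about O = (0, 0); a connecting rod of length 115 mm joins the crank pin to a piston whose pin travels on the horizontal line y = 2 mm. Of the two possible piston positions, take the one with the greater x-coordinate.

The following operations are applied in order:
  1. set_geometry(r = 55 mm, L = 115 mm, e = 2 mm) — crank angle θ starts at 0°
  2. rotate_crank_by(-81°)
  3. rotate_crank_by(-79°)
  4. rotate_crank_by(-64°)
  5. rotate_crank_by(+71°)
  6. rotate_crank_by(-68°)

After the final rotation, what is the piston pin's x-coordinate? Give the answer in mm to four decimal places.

68.3242

set_geometry: r = 55 mm, L = 115 mm, e = 2 mm; θ ← 0°
rotate_crank_by(-81°): θ ← 0° -81° = -81°
rotate_crank_by(-79°): θ ← -81° -79° = -160°
rotate_crank_by(-64°): θ ← -160° -64° = -224°
rotate_crank_by(+71°): θ ← -224° +71° = -153°
rotate_crank_by(-68°): θ ← -153° -68° = -221°
crank pin P = (r cos θ, r sin θ) = (-41.509027, 36.083247)
h = r sin θ − e = 36.083247 − 2 = 34.083247
x = r cos θ + √(L² − h²) = -41.509027 + √(13225.0 − 1161.6677) = -41.509027 + 109.833202 = 68.324175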